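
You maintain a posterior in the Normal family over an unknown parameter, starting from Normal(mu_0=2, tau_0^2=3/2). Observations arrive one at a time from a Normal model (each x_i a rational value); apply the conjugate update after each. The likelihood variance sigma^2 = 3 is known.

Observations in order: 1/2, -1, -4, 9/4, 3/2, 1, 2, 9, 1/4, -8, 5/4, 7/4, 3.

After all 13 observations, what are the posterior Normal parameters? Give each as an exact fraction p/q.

mu_0=9/10, tau_0^2=1/5

obs 1: x=1/2 → posterior Normal(3/2, 1)
obs 2: x=-1 → posterior Normal(7/8, 3/4)
obs 3: x=-4 → posterior Normal(-1/10, 3/5)
obs 4: x=9/4 → posterior Normal(7/24, 1/2)
obs 5: x=3/2 → posterior Normal(13/28, 3/7)
obs 6: x=1 → posterior Normal(17/32, 3/8)
obs 7: x=2 → posterior Normal(25/36, 1/3)
obs 8: x=9 → posterior Normal(61/40, 3/10)
obs 9: x=1/4 → posterior Normal(31/22, 3/11)
obs 10: x=-8 → posterior Normal(5/8, 1/4)
obs 11: x=5/4 → posterior Normal(35/52, 3/13)
obs 12: x=7/4 → posterior Normal(3/4, 3/14)
obs 13: x=3 → posterior Normal(9/10, 1/5)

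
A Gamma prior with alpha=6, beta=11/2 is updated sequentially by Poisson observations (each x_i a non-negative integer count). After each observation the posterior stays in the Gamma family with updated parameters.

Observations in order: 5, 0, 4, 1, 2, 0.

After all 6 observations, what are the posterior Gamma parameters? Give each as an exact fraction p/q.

alpha=18, beta=23/2

obs 1: x=5 → posterior Gamma(11, 13/2)
obs 2: x=0 → posterior Gamma(11, 15/2)
obs 3: x=4 → posterior Gamma(15, 17/2)
obs 4: x=1 → posterior Gamma(16, 19/2)
obs 5: x=2 → posterior Gamma(18, 21/2)
obs 6: x=0 → posterior Gamma(18, 23/2)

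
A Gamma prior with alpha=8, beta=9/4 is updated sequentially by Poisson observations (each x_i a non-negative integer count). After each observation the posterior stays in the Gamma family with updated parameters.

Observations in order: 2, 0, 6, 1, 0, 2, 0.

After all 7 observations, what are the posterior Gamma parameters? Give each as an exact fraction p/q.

alpha=19, beta=37/4

obs 1: x=2 → posterior Gamma(10, 13/4)
obs 2: x=0 → posterior Gamma(10, 17/4)
obs 3: x=6 → posterior Gamma(16, 21/4)
obs 4: x=1 → posterior Gamma(17, 25/4)
obs 5: x=0 → posterior Gamma(17, 29/4)
obs 6: x=2 → posterior Gamma(19, 33/4)
obs 7: x=0 → posterior Gamma(19, 37/4)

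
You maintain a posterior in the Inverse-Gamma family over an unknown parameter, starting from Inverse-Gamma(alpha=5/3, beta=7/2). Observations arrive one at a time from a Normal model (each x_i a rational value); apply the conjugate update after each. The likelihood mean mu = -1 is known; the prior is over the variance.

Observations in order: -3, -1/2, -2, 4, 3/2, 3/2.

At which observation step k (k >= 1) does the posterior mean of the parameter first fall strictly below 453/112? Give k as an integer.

k = 2

obs 1: x=-3 → posterior Inverse-Gamma(13/6, 11/2)
obs 2: x=-1/2 → posterior Inverse-Gamma(8/3, 45/8)
obs 3: x=-2 → posterior Inverse-Gamma(19/6, 49/8)
obs 4: x=4 → posterior Inverse-Gamma(11/3, 149/8)
obs 5: x=3/2 → posterior Inverse-Gamma(25/6, 87/4)
obs 6: x=3/2 → posterior Inverse-Gamma(14/3, 199/8)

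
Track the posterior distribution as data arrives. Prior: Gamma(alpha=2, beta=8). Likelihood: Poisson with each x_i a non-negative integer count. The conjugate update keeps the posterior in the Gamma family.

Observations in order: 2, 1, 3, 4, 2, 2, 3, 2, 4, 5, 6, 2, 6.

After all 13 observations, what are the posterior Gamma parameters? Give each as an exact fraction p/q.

alpha=44, beta=21

obs 1: x=2 → posterior Gamma(4, 9)
obs 2: x=1 → posterior Gamma(5, 10)
obs 3: x=3 → posterior Gamma(8, 11)
obs 4: x=4 → posterior Gamma(12, 12)
obs 5: x=2 → posterior Gamma(14, 13)
obs 6: x=2 → posterior Gamma(16, 14)
obs 7: x=3 → posterior Gamma(19, 15)
obs 8: x=2 → posterior Gamma(21, 16)
obs 9: x=4 → posterior Gamma(25, 17)
obs 10: x=5 → posterior Gamma(30, 18)
obs 11: x=6 → posterior Gamma(36, 19)
obs 12: x=2 → posterior Gamma(38, 20)
obs 13: x=6 → posterior Gamma(44, 21)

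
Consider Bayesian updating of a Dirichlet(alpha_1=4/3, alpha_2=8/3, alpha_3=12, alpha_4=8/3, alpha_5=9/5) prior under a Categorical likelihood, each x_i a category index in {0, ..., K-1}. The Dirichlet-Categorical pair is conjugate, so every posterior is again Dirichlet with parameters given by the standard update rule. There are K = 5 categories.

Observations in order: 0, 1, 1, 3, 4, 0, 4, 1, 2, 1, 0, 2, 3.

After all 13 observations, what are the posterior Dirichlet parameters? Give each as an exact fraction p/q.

alpha_1=13/3, alpha_2=20/3, alpha_3=14, alpha_4=14/3, alpha_5=19/5

obs 1: x=0 → posterior Dirichlet(7/3, 8/3, 12, 8/3, 9/5)
obs 2: x=1 → posterior Dirichlet(7/3, 11/3, 12, 8/3, 9/5)
obs 3: x=1 → posterior Dirichlet(7/3, 14/3, 12, 8/3, 9/5)
obs 4: x=3 → posterior Dirichlet(7/3, 14/3, 12, 11/3, 9/5)
obs 5: x=4 → posterior Dirichlet(7/3, 14/3, 12, 11/3, 14/5)
obs 6: x=0 → posterior Dirichlet(10/3, 14/3, 12, 11/3, 14/5)
obs 7: x=4 → posterior Dirichlet(10/3, 14/3, 12, 11/3, 19/5)
obs 8: x=1 → posterior Dirichlet(10/3, 17/3, 12, 11/3, 19/5)
obs 9: x=2 → posterior Dirichlet(10/3, 17/3, 13, 11/3, 19/5)
obs 10: x=1 → posterior Dirichlet(10/3, 20/3, 13, 11/3, 19/5)
obs 11: x=0 → posterior Dirichlet(13/3, 20/3, 13, 11/3, 19/5)
obs 12: x=2 → posterior Dirichlet(13/3, 20/3, 14, 11/3, 19/5)
obs 13: x=3 → posterior Dirichlet(13/3, 20/3, 14, 14/3, 19/5)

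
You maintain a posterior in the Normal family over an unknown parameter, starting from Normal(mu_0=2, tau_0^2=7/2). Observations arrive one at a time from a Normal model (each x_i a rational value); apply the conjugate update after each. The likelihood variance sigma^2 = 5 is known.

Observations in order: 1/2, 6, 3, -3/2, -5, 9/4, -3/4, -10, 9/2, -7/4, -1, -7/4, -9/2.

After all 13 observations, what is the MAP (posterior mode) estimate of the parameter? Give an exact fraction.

-50/101

obs 1: x=1/2 → posterior Normal(47/34, 35/17)
obs 2: x=6 → posterior Normal(131/48, 35/24)
obs 3: x=3 → posterior Normal(173/62, 35/31)
obs 4: x=-3/2 → posterior Normal(2, 35/38)
obs 5: x=-5 → posterior Normal(41/45, 7/9)
obs 6: x=9/4 → posterior Normal(227/208, 35/52)
obs 7: x=-3/4 → posterior Normal(103/118, 35/59)
obs 8: x=-10 → posterior Normal(-37/132, 35/66)
obs 9: x=9/2 → posterior Normal(13/73, 35/73)
obs 10: x=-7/4 → posterior Normal(3/320, 7/16)
obs 11: x=-1 → posterior Normal(-25/348, 35/87)
obs 12: x=-7/4 → posterior Normal(-37/188, 35/94)
obs 13: x=-9/2 → posterior Normal(-50/101, 35/101)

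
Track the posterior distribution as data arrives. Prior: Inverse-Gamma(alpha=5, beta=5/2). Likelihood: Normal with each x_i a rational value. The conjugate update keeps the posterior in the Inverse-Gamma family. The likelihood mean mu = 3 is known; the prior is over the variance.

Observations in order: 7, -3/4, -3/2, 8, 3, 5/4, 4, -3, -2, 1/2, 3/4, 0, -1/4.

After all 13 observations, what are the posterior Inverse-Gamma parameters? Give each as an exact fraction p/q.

alpha=23/2, beta=705/8

obs 1: x=7 → posterior Inverse-Gamma(11/2, 21/2)
obs 2: x=-3/4 → posterior Inverse-Gamma(6, 561/32)
obs 3: x=-3/2 → posterior Inverse-Gamma(13/2, 885/32)
obs 4: x=8 → posterior Inverse-Gamma(7, 1285/32)
obs 5: x=3 → posterior Inverse-Gamma(15/2, 1285/32)
obs 6: x=5/4 → posterior Inverse-Gamma(8, 667/16)
obs 7: x=4 → posterior Inverse-Gamma(17/2, 675/16)
obs 8: x=-3 → posterior Inverse-Gamma(9, 963/16)
obs 9: x=-2 → posterior Inverse-Gamma(19/2, 1163/16)
obs 10: x=1/2 → posterior Inverse-Gamma(10, 1213/16)
obs 11: x=3/4 → posterior Inverse-Gamma(21/2, 2507/32)
obs 12: x=0 → posterior Inverse-Gamma(11, 2651/32)
obs 13: x=-1/4 → posterior Inverse-Gamma(23/2, 705/8)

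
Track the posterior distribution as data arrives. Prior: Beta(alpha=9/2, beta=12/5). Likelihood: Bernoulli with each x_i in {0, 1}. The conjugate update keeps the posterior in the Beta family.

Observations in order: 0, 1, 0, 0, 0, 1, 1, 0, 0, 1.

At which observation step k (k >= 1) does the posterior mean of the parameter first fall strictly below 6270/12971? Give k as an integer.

k = 5

obs 1: x=0 → posterior Beta(9/2, 17/5)
obs 2: x=1 → posterior Beta(11/2, 17/5)
obs 3: x=0 → posterior Beta(11/2, 22/5)
obs 4: x=0 → posterior Beta(11/2, 27/5)
obs 5: x=0 → posterior Beta(11/2, 32/5)
obs 6: x=1 → posterior Beta(13/2, 32/5)
obs 7: x=1 → posterior Beta(15/2, 32/5)
obs 8: x=0 → posterior Beta(15/2, 37/5)
obs 9: x=0 → posterior Beta(15/2, 42/5)
obs 10: x=1 → posterior Beta(17/2, 42/5)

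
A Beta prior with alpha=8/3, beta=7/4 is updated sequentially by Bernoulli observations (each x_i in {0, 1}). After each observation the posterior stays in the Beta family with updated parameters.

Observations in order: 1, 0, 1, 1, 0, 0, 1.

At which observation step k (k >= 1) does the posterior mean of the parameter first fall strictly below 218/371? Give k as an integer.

obs 1: x=1 → posterior Beta(11/3, 7/4)
obs 2: x=0 → posterior Beta(11/3, 11/4)
obs 3: x=1 → posterior Beta(14/3, 11/4)
obs 4: x=1 → posterior Beta(17/3, 11/4)
obs 5: x=0 → posterior Beta(17/3, 15/4)
obs 6: x=0 → posterior Beta(17/3, 19/4)
obs 7: x=1 → posterior Beta(20/3, 19/4)

k = 2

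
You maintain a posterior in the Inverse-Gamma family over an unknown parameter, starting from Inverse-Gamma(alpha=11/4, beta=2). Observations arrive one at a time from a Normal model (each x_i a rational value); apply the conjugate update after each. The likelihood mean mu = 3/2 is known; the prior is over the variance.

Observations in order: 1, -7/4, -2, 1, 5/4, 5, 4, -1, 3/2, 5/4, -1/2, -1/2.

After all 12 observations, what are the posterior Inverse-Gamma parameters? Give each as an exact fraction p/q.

obs 1: x=1 → posterior Inverse-Gamma(13/4, 17/8)
obs 2: x=-7/4 → posterior Inverse-Gamma(15/4, 237/32)
obs 3: x=-2 → posterior Inverse-Gamma(17/4, 433/32)
obs 4: x=1 → posterior Inverse-Gamma(19/4, 437/32)
obs 5: x=5/4 → posterior Inverse-Gamma(21/4, 219/16)
obs 6: x=5 → posterior Inverse-Gamma(23/4, 317/16)
obs 7: x=4 → posterior Inverse-Gamma(25/4, 367/16)
obs 8: x=-1 → posterior Inverse-Gamma(27/4, 417/16)
obs 9: x=3/2 → posterior Inverse-Gamma(29/4, 417/16)
obs 10: x=5/4 → posterior Inverse-Gamma(31/4, 835/32)
obs 11: x=-1/2 → posterior Inverse-Gamma(33/4, 899/32)
obs 12: x=-1/2 → posterior Inverse-Gamma(35/4, 963/32)

alpha=35/4, beta=963/32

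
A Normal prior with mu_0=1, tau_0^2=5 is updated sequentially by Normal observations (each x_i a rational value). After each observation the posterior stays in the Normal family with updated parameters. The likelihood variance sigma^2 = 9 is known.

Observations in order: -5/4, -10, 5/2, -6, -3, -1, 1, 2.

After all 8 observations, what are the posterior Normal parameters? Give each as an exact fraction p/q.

obs 1: x=-5/4 → posterior Normal(11/56, 45/14)
obs 2: x=-10 → posterior Normal(-189/76, 45/19)
obs 3: x=5/2 → posterior Normal(-139/96, 15/8)
obs 4: x=-6 → posterior Normal(-259/116, 45/29)
obs 5: x=-3 → posterior Normal(-319/136, 45/34)
obs 6: x=-1 → posterior Normal(-113/52, 15/13)
obs 7: x=1 → posterior Normal(-29/16, 45/44)
obs 8: x=2 → posterior Normal(-279/196, 45/49)

mu_0=-279/196, tau_0^2=45/49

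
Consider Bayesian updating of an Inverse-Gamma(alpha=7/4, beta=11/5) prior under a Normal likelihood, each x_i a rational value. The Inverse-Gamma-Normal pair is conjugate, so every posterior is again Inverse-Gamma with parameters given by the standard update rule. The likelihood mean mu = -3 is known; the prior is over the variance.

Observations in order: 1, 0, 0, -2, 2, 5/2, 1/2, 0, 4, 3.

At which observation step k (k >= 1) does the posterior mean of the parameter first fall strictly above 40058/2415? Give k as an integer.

k = 10

obs 1: x=1 → posterior Inverse-Gamma(9/4, 51/5)
obs 2: x=0 → posterior Inverse-Gamma(11/4, 147/10)
obs 3: x=0 → posterior Inverse-Gamma(13/4, 96/5)
obs 4: x=-2 → posterior Inverse-Gamma(15/4, 197/10)
obs 5: x=2 → posterior Inverse-Gamma(17/4, 161/5)
obs 6: x=5/2 → posterior Inverse-Gamma(19/4, 1893/40)
obs 7: x=1/2 → posterior Inverse-Gamma(21/4, 1069/20)
obs 8: x=0 → posterior Inverse-Gamma(23/4, 1159/20)
obs 9: x=4 → posterior Inverse-Gamma(25/4, 1649/20)
obs 10: x=3 → posterior Inverse-Gamma(27/4, 2009/20)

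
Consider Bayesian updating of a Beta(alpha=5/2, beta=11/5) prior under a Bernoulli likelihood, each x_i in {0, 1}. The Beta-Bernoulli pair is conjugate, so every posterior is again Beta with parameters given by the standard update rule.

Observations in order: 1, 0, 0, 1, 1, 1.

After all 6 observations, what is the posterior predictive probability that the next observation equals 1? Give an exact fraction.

obs 1: x=1 → posterior Beta(7/2, 11/5)
obs 2: x=0 → posterior Beta(7/2, 16/5)
obs 3: x=0 → posterior Beta(7/2, 21/5)
obs 4: x=1 → posterior Beta(9/2, 21/5)
obs 5: x=1 → posterior Beta(11/2, 21/5)
obs 6: x=1 → posterior Beta(13/2, 21/5)

65/107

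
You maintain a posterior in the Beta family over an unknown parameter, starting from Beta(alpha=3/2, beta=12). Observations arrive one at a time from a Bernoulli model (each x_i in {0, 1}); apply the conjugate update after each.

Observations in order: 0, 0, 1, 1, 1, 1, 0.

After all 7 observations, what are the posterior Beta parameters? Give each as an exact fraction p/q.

obs 1: x=0 → posterior Beta(3/2, 13)
obs 2: x=0 → posterior Beta(3/2, 14)
obs 3: x=1 → posterior Beta(5/2, 14)
obs 4: x=1 → posterior Beta(7/2, 14)
obs 5: x=1 → posterior Beta(9/2, 14)
obs 6: x=1 → posterior Beta(11/2, 14)
obs 7: x=0 → posterior Beta(11/2, 15)

alpha=11/2, beta=15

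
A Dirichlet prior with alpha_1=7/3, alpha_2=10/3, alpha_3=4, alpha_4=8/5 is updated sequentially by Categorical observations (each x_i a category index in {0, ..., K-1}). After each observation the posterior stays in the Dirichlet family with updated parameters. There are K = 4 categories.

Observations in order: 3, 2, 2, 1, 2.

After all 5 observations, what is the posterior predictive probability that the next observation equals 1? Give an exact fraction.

65/244

obs 1: x=3 → posterior Dirichlet(7/3, 10/3, 4, 13/5)
obs 2: x=2 → posterior Dirichlet(7/3, 10/3, 5, 13/5)
obs 3: x=2 → posterior Dirichlet(7/3, 10/3, 6, 13/5)
obs 4: x=1 → posterior Dirichlet(7/3, 13/3, 6, 13/5)
obs 5: x=2 → posterior Dirichlet(7/3, 13/3, 7, 13/5)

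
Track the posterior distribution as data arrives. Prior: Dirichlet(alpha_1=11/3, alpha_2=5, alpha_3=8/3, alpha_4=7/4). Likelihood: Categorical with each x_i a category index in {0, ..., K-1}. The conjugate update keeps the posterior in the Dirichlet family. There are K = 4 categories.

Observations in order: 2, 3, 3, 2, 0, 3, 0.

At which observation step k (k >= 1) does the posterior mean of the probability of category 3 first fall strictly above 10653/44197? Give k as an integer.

k = 6

obs 1: x=2 → posterior Dirichlet(11/3, 5, 11/3, 7/4)
obs 2: x=3 → posterior Dirichlet(11/3, 5, 11/3, 11/4)
obs 3: x=3 → posterior Dirichlet(11/3, 5, 11/3, 15/4)
obs 4: x=2 → posterior Dirichlet(11/3, 5, 14/3, 15/4)
obs 5: x=0 → posterior Dirichlet(14/3, 5, 14/3, 15/4)
obs 6: x=3 → posterior Dirichlet(14/3, 5, 14/3, 19/4)
obs 7: x=0 → posterior Dirichlet(17/3, 5, 14/3, 19/4)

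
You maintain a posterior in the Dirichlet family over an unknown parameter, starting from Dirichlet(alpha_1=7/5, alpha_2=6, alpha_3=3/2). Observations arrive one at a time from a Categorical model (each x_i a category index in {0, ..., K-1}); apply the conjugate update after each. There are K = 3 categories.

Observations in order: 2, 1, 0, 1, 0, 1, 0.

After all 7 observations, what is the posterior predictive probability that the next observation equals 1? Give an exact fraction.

30/53

obs 1: x=2 → posterior Dirichlet(7/5, 6, 5/2)
obs 2: x=1 → posterior Dirichlet(7/5, 7, 5/2)
obs 3: x=0 → posterior Dirichlet(12/5, 7, 5/2)
obs 4: x=1 → posterior Dirichlet(12/5, 8, 5/2)
obs 5: x=0 → posterior Dirichlet(17/5, 8, 5/2)
obs 6: x=1 → posterior Dirichlet(17/5, 9, 5/2)
obs 7: x=0 → posterior Dirichlet(22/5, 9, 5/2)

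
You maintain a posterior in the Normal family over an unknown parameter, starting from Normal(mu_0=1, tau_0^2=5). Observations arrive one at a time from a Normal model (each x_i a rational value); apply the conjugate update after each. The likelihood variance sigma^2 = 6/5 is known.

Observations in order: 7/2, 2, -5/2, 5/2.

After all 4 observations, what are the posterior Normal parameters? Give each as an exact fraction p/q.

mu_0=287/212, tau_0^2=15/53

obs 1: x=7/2 → posterior Normal(187/62, 30/31)
obs 2: x=2 → posterior Normal(41/16, 15/28)
obs 3: x=-5/2 → posterior Normal(1, 10/27)
obs 4: x=5/2 → posterior Normal(287/212, 15/53)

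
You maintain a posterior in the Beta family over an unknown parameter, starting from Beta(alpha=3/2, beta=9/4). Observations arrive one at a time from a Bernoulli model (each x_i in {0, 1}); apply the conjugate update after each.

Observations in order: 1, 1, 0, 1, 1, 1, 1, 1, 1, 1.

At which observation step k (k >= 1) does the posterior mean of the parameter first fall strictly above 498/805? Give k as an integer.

obs 1: x=1 → posterior Beta(5/2, 9/4)
obs 2: x=1 → posterior Beta(7/2, 9/4)
obs 3: x=0 → posterior Beta(7/2, 13/4)
obs 4: x=1 → posterior Beta(9/2, 13/4)
obs 5: x=1 → posterior Beta(11/2, 13/4)
obs 6: x=1 → posterior Beta(13/2, 13/4)
obs 7: x=1 → posterior Beta(15/2, 13/4)
obs 8: x=1 → posterior Beta(17/2, 13/4)
obs 9: x=1 → posterior Beta(19/2, 13/4)
obs 10: x=1 → posterior Beta(21/2, 13/4)

k = 5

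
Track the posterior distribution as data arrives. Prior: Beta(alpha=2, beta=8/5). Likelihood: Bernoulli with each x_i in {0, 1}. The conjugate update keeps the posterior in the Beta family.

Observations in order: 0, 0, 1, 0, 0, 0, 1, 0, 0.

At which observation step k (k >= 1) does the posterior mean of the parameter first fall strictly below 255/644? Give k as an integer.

obs 1: x=0 → posterior Beta(2, 13/5)
obs 2: x=0 → posterior Beta(2, 18/5)
obs 3: x=1 → posterior Beta(3, 18/5)
obs 4: x=0 → posterior Beta(3, 23/5)
obs 5: x=0 → posterior Beta(3, 28/5)
obs 6: x=0 → posterior Beta(3, 33/5)
obs 7: x=1 → posterior Beta(4, 33/5)
obs 8: x=0 → posterior Beta(4, 38/5)
obs 9: x=0 → posterior Beta(4, 43/5)

k = 2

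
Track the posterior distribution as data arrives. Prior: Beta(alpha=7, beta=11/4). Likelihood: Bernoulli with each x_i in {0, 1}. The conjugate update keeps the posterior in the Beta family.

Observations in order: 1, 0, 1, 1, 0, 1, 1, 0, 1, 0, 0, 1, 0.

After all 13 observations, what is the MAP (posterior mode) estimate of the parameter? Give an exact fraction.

52/83

obs 1: x=1 → posterior Beta(8, 11/4)
obs 2: x=0 → posterior Beta(8, 15/4)
obs 3: x=1 → posterior Beta(9, 15/4)
obs 4: x=1 → posterior Beta(10, 15/4)
obs 5: x=0 → posterior Beta(10, 19/4)
obs 6: x=1 → posterior Beta(11, 19/4)
obs 7: x=1 → posterior Beta(12, 19/4)
obs 8: x=0 → posterior Beta(12, 23/4)
obs 9: x=1 → posterior Beta(13, 23/4)
obs 10: x=0 → posterior Beta(13, 27/4)
obs 11: x=0 → posterior Beta(13, 31/4)
obs 12: x=1 → posterior Beta(14, 31/4)
obs 13: x=0 → posterior Beta(14, 35/4)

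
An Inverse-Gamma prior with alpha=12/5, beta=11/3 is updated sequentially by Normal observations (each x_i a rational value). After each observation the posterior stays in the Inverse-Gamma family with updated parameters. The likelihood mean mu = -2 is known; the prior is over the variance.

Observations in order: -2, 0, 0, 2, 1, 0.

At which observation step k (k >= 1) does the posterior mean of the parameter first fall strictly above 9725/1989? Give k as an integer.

obs 1: x=-2 → posterior Inverse-Gamma(29/10, 11/3)
obs 2: x=0 → posterior Inverse-Gamma(17/5, 17/3)
obs 3: x=0 → posterior Inverse-Gamma(39/10, 23/3)
obs 4: x=2 → posterior Inverse-Gamma(22/5, 47/3)
obs 5: x=1 → posterior Inverse-Gamma(49/10, 121/6)
obs 6: x=0 → posterior Inverse-Gamma(27/5, 133/6)

k = 5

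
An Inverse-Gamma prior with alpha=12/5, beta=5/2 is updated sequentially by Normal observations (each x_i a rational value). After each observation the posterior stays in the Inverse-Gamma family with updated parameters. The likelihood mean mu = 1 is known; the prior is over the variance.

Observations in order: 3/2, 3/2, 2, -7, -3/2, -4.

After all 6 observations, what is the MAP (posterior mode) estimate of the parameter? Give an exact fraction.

2035/256

obs 1: x=3/2 → posterior Inverse-Gamma(29/10, 21/8)
obs 2: x=3/2 → posterior Inverse-Gamma(17/5, 11/4)
obs 3: x=2 → posterior Inverse-Gamma(39/10, 13/4)
obs 4: x=-7 → posterior Inverse-Gamma(22/5, 141/4)
obs 5: x=-3/2 → posterior Inverse-Gamma(49/10, 307/8)
obs 6: x=-4 → posterior Inverse-Gamma(27/5, 407/8)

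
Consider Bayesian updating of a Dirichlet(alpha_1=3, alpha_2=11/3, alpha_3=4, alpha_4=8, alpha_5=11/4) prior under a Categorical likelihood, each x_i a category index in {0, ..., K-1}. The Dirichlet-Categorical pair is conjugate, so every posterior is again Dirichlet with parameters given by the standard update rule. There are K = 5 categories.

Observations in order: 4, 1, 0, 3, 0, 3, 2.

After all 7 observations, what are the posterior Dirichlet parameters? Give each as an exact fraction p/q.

obs 1: x=4 → posterior Dirichlet(3, 11/3, 4, 8, 15/4)
obs 2: x=1 → posterior Dirichlet(3, 14/3, 4, 8, 15/4)
obs 3: x=0 → posterior Dirichlet(4, 14/3, 4, 8, 15/4)
obs 4: x=3 → posterior Dirichlet(4, 14/3, 4, 9, 15/4)
obs 5: x=0 → posterior Dirichlet(5, 14/3, 4, 9, 15/4)
obs 6: x=3 → posterior Dirichlet(5, 14/3, 4, 10, 15/4)
obs 7: x=2 → posterior Dirichlet(5, 14/3, 5, 10, 15/4)

alpha_1=5, alpha_2=14/3, alpha_3=5, alpha_4=10, alpha_5=15/4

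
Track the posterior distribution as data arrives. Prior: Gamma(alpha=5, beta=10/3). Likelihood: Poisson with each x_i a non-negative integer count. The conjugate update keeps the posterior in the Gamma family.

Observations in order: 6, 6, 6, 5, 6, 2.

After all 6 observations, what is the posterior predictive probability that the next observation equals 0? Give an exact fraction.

12522444868079201069376086108256634991664582199607296/488675963633769261467693849486036510107332864779998081

obs 1: x=6 → posterior Gamma(11, 13/3)
obs 2: x=6 → posterior Gamma(17, 16/3)
obs 3: x=6 → posterior Gamma(23, 19/3)
obs 4: x=5 → posterior Gamma(28, 22/3)
obs 5: x=6 → posterior Gamma(34, 25/3)
obs 6: x=2 → posterior Gamma(36, 28/3)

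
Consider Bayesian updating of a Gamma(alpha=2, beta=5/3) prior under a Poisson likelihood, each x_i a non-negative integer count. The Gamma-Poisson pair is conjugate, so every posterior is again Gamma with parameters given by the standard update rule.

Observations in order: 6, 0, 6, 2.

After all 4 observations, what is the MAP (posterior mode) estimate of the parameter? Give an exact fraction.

obs 1: x=6 → posterior Gamma(8, 8/3)
obs 2: x=0 → posterior Gamma(8, 11/3)
obs 3: x=6 → posterior Gamma(14, 14/3)
obs 4: x=2 → posterior Gamma(16, 17/3)

45/17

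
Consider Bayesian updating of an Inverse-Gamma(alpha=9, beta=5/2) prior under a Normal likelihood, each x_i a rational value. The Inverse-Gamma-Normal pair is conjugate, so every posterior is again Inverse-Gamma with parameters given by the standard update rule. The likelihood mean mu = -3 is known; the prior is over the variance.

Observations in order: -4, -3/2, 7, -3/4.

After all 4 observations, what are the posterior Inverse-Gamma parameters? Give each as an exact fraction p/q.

alpha=11, beta=1813/32

obs 1: x=-4 → posterior Inverse-Gamma(19/2, 3)
obs 2: x=-3/2 → posterior Inverse-Gamma(10, 33/8)
obs 3: x=7 → posterior Inverse-Gamma(21/2, 433/8)
obs 4: x=-3/4 → posterior Inverse-Gamma(11, 1813/32)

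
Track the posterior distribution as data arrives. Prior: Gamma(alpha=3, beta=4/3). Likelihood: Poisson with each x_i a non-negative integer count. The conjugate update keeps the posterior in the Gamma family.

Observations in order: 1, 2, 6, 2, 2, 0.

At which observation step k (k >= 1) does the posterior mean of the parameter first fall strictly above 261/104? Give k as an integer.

k = 3

obs 1: x=1 → posterior Gamma(4, 7/3)
obs 2: x=2 → posterior Gamma(6, 10/3)
obs 3: x=6 → posterior Gamma(12, 13/3)
obs 4: x=2 → posterior Gamma(14, 16/3)
obs 5: x=2 → posterior Gamma(16, 19/3)
obs 6: x=0 → posterior Gamma(16, 22/3)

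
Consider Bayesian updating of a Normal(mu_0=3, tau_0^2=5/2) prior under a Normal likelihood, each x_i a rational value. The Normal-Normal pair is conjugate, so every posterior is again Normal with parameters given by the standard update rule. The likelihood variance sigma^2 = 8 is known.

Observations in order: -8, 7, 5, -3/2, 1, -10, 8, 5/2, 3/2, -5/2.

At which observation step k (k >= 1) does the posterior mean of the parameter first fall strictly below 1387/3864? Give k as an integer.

k = 6

obs 1: x=-8 → posterior Normal(8/21, 40/21)
obs 2: x=7 → posterior Normal(43/26, 20/13)
obs 3: x=5 → posterior Normal(68/31, 40/31)
obs 4: x=-3/2 → posterior Normal(121/72, 10/9)
obs 5: x=1 → posterior Normal(131/82, 40/41)
obs 6: x=-10 → posterior Normal(31/92, 20/23)
obs 7: x=8 → posterior Normal(37/34, 40/51)
obs 8: x=5/2 → posterior Normal(17/14, 5/7)
obs 9: x=3/2 → posterior Normal(151/122, 40/61)
obs 10: x=-5/2 → posterior Normal(21/22, 20/33)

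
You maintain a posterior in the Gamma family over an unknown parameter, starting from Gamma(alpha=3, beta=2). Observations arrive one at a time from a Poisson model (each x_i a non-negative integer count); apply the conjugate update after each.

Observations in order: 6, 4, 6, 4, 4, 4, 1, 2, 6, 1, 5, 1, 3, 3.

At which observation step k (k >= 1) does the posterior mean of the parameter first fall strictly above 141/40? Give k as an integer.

k = 3

obs 1: x=6 → posterior Gamma(9, 3)
obs 2: x=4 → posterior Gamma(13, 4)
obs 3: x=6 → posterior Gamma(19, 5)
obs 4: x=4 → posterior Gamma(23, 6)
obs 5: x=4 → posterior Gamma(27, 7)
obs 6: x=4 → posterior Gamma(31, 8)
obs 7: x=1 → posterior Gamma(32, 9)
obs 8: x=2 → posterior Gamma(34, 10)
obs 9: x=6 → posterior Gamma(40, 11)
obs 10: x=1 → posterior Gamma(41, 12)
obs 11: x=5 → posterior Gamma(46, 13)
obs 12: x=1 → posterior Gamma(47, 14)
obs 13: x=3 → posterior Gamma(50, 15)
obs 14: x=3 → posterior Gamma(53, 16)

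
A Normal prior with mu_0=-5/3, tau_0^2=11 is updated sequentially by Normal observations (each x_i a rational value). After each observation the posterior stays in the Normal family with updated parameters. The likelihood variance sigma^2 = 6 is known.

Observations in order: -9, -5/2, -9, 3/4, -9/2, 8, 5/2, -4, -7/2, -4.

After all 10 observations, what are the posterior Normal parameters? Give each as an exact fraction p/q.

obs 1: x=-9 → posterior Normal(-109/17, 66/17)
obs 2: x=-5/2 → posterior Normal(-39/8, 33/14)
obs 3: x=-9 → posterior Normal(-157/26, 22/13)
obs 4: x=3/4 → posterior Normal(-909/200, 33/25)
obs 5: x=-9/2 → posterior Normal(-1107/244, 66/61)
obs 6: x=8 → posterior Normal(-755/288, 11/12)
obs 7: x=5/2 → posterior Normal(-645/332, 66/83)
obs 8: x=-4 → posterior Normal(-821/376, 33/47)
obs 9: x=-7/2 → posterior Normal(-65/28, 22/35)
obs 10: x=-4 → posterior Normal(-1151/464, 33/58)

mu_0=-1151/464, tau_0^2=33/58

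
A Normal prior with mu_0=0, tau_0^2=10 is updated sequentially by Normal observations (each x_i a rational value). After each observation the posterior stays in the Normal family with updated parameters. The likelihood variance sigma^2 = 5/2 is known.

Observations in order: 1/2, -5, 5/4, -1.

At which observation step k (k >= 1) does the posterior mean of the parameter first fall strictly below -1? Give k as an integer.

k = 2

obs 1: x=1/2 → posterior Normal(2/5, 2)
obs 2: x=-5 → posterior Normal(-2, 10/9)
obs 3: x=5/4 → posterior Normal(-1, 10/13)
obs 4: x=-1 → posterior Normal(-1, 10/17)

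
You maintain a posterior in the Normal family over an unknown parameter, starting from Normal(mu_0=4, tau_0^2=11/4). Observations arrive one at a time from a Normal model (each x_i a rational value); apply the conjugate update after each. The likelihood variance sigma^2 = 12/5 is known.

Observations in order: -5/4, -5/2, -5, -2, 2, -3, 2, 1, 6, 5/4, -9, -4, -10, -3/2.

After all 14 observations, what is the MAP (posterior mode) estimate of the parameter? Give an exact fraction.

-619/409

obs 1: x=-5/4 → posterior Normal(493/412, 132/103)
obs 2: x=-5/2 → posterior Normal(-57/632, 66/79)
obs 3: x=-5 → posterior Normal(-1157/852, 44/71)
obs 4: x=-2 → posterior Normal(-1597/1072, 33/67)
obs 5: x=2 → posterior Normal(-1157/1292, 132/323)
obs 6: x=-3 → posterior Normal(-1817/1512, 22/63)
obs 7: x=2 → posterior Normal(-1377/1732, 132/433)
obs 8: x=1 → posterior Normal(-1157/1952, 33/122)
obs 9: x=6 → posterior Normal(163/2172, 44/181)
obs 10: x=5/4 → posterior Normal(219/1196, 66/299)
obs 11: x=-9 → posterior Normal(-771/1306, 132/653)
obs 12: x=-4 → posterior Normal(-1211/1416, 11/59)
obs 13: x=-10 → posterior Normal(-2311/1526, 132/763)
obs 14: x=-3/2 → posterior Normal(-619/409, 66/409)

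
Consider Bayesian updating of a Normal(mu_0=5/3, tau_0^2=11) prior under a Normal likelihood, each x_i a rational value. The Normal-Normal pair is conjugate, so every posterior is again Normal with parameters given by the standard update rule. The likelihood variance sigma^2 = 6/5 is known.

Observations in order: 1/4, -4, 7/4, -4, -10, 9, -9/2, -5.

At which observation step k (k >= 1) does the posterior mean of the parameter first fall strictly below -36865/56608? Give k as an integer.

k = 2

obs 1: x=1/4 → posterior Normal(95/244, 66/61)
obs 2: x=-4 → posterior Normal(-785/464, 33/58)
obs 3: x=7/4 → posterior Normal(-100/171, 22/57)
obs 4: x=-4 → posterior Normal(-160/113, 33/113)
obs 5: x=-10 → posterior Normal(-870/281, 66/281)
obs 6: x=9 → posterior Normal(-125/112, 11/56)
obs 7: x=-9/2 → posterior Normal(-1245/782, 66/391)
obs 8: x=-5 → posterior Normal(-1795/892, 33/223)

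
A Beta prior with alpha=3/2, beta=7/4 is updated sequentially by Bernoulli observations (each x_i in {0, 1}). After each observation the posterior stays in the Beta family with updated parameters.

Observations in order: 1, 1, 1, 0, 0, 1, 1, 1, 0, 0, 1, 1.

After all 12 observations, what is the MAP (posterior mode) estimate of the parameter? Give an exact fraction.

34/53

obs 1: x=1 → posterior Beta(5/2, 7/4)
obs 2: x=1 → posterior Beta(7/2, 7/4)
obs 3: x=1 → posterior Beta(9/2, 7/4)
obs 4: x=0 → posterior Beta(9/2, 11/4)
obs 5: x=0 → posterior Beta(9/2, 15/4)
obs 6: x=1 → posterior Beta(11/2, 15/4)
obs 7: x=1 → posterior Beta(13/2, 15/4)
obs 8: x=1 → posterior Beta(15/2, 15/4)
obs 9: x=0 → posterior Beta(15/2, 19/4)
obs 10: x=0 → posterior Beta(15/2, 23/4)
obs 11: x=1 → posterior Beta(17/2, 23/4)
obs 12: x=1 → posterior Beta(19/2, 23/4)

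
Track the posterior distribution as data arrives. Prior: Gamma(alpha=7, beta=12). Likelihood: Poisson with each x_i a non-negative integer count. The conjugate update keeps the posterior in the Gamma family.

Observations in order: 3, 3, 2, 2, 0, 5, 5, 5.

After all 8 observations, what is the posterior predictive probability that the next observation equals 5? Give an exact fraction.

obs 1: x=3 → posterior Gamma(10, 13)
obs 2: x=3 → posterior Gamma(13, 14)
obs 3: x=2 → posterior Gamma(15, 15)
obs 4: x=2 → posterior Gamma(17, 16)
obs 5: x=0 → posterior Gamma(17, 17)
obs 6: x=5 → posterior Gamma(22, 18)
obs 7: x=5 → posterior Gamma(27, 19)
obs 8: x=5 → posterior Gamma(32, 20)

2570108429926400000000000000000000000000000000/132670191405035893140686295200278687069648190907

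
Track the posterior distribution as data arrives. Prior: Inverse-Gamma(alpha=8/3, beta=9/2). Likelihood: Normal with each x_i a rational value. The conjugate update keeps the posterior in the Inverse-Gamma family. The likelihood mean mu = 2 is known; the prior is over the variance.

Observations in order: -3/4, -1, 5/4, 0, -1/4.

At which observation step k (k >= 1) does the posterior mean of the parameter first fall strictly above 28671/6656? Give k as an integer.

obs 1: x=-3/4 → posterior Inverse-Gamma(19/6, 265/32)
obs 2: x=-1 → posterior Inverse-Gamma(11/3, 409/32)
obs 3: x=5/4 → posterior Inverse-Gamma(25/6, 209/16)
obs 4: x=0 → posterior Inverse-Gamma(14/3, 241/16)
obs 5: x=-1/4 → posterior Inverse-Gamma(31/6, 563/32)

k = 2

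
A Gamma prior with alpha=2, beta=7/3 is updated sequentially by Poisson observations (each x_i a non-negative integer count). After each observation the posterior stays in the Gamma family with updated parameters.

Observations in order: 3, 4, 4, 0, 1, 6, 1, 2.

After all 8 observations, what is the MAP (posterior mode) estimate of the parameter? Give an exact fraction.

66/31

obs 1: x=3 → posterior Gamma(5, 10/3)
obs 2: x=4 → posterior Gamma(9, 13/3)
obs 3: x=4 → posterior Gamma(13, 16/3)
obs 4: x=0 → posterior Gamma(13, 19/3)
obs 5: x=1 → posterior Gamma(14, 22/3)
obs 6: x=6 → posterior Gamma(20, 25/3)
obs 7: x=1 → posterior Gamma(21, 28/3)
obs 8: x=2 → posterior Gamma(23, 31/3)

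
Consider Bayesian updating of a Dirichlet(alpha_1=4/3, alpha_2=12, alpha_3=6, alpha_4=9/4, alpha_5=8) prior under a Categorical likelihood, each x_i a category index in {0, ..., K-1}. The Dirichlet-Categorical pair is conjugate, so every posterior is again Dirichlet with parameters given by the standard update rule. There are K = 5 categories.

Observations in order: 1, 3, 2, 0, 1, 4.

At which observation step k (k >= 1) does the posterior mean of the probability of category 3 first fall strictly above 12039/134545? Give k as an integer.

obs 1: x=1 → posterior Dirichlet(4/3, 13, 6, 9/4, 8)
obs 2: x=3 → posterior Dirichlet(4/3, 13, 6, 13/4, 8)
obs 3: x=2 → posterior Dirichlet(4/3, 13, 7, 13/4, 8)
obs 4: x=0 → posterior Dirichlet(7/3, 13, 7, 13/4, 8)
obs 5: x=1 → posterior Dirichlet(7/3, 14, 7, 13/4, 8)
obs 6: x=4 → posterior Dirichlet(7/3, 14, 7, 13/4, 9)

k = 2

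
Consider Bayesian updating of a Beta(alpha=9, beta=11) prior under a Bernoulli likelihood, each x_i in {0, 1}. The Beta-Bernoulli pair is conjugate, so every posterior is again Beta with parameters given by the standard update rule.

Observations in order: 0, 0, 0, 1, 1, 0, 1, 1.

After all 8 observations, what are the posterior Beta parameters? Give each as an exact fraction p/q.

alpha=13, beta=15

obs 1: x=0 → posterior Beta(9, 12)
obs 2: x=0 → posterior Beta(9, 13)
obs 3: x=0 → posterior Beta(9, 14)
obs 4: x=1 → posterior Beta(10, 14)
obs 5: x=1 → posterior Beta(11, 14)
obs 6: x=0 → posterior Beta(11, 15)
obs 7: x=1 → posterior Beta(12, 15)
obs 8: x=1 → posterior Beta(13, 15)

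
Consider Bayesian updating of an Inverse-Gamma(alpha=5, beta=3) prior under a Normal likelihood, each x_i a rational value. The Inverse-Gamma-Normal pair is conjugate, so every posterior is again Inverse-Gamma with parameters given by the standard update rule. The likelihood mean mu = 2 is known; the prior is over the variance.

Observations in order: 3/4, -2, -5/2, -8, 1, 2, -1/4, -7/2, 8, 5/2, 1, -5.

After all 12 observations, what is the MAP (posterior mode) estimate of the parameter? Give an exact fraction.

2131/192

obs 1: x=3/4 → posterior Inverse-Gamma(11/2, 121/32)
obs 2: x=-2 → posterior Inverse-Gamma(6, 377/32)
obs 3: x=-5/2 → posterior Inverse-Gamma(13/2, 701/32)
obs 4: x=-8 → posterior Inverse-Gamma(7, 2301/32)
obs 5: x=1 → posterior Inverse-Gamma(15/2, 2317/32)
obs 6: x=2 → posterior Inverse-Gamma(8, 2317/32)
obs 7: x=-1/4 → posterior Inverse-Gamma(17/2, 1199/16)
obs 8: x=-7/2 → posterior Inverse-Gamma(9, 1441/16)
obs 9: x=8 → posterior Inverse-Gamma(19/2, 1729/16)
obs 10: x=5/2 → posterior Inverse-Gamma(10, 1731/16)
obs 11: x=1 → posterior Inverse-Gamma(21/2, 1739/16)
obs 12: x=-5 → posterior Inverse-Gamma(11, 2131/16)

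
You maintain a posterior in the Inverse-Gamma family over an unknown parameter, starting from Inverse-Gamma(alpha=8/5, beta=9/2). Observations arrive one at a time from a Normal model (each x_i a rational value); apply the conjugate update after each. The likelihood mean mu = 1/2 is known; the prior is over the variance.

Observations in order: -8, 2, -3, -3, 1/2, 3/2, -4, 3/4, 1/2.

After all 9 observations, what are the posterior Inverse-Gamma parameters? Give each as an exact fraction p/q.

obs 1: x=-8 → posterior Inverse-Gamma(21/10, 325/8)
obs 2: x=2 → posterior Inverse-Gamma(13/5, 167/4)
obs 3: x=-3 → posterior Inverse-Gamma(31/10, 383/8)
obs 4: x=-3 → posterior Inverse-Gamma(18/5, 54)
obs 5: x=1/2 → posterior Inverse-Gamma(41/10, 54)
obs 6: x=3/2 → posterior Inverse-Gamma(23/5, 109/2)
obs 7: x=-4 → posterior Inverse-Gamma(51/10, 517/8)
obs 8: x=3/4 → posterior Inverse-Gamma(28/5, 2069/32)
obs 9: x=1/2 → posterior Inverse-Gamma(61/10, 2069/32)

alpha=61/10, beta=2069/32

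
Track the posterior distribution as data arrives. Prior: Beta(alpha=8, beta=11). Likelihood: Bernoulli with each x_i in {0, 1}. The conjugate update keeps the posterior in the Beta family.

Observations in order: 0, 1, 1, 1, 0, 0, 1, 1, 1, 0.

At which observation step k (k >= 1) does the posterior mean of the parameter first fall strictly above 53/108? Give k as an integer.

k = 9

obs 1: x=0 → posterior Beta(8, 12)
obs 2: x=1 → posterior Beta(9, 12)
obs 3: x=1 → posterior Beta(10, 12)
obs 4: x=1 → posterior Beta(11, 12)
obs 5: x=0 → posterior Beta(11, 13)
obs 6: x=0 → posterior Beta(11, 14)
obs 7: x=1 → posterior Beta(12, 14)
obs 8: x=1 → posterior Beta(13, 14)
obs 9: x=1 → posterior Beta(14, 14)
obs 10: x=0 → posterior Beta(14, 15)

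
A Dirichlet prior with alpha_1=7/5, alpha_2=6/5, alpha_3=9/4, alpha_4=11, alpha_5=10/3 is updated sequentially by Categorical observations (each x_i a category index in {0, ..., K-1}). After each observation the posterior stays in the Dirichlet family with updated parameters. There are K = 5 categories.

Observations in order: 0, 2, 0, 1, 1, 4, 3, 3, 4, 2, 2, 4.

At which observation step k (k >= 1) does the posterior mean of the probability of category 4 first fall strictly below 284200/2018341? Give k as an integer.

k = 5

obs 1: x=0 → posterior Dirichlet(12/5, 6/5, 9/4, 11, 10/3)
obs 2: x=2 → posterior Dirichlet(12/5, 6/5, 13/4, 11, 10/3)
obs 3: x=0 → posterior Dirichlet(17/5, 6/5, 13/4, 11, 10/3)
obs 4: x=1 → posterior Dirichlet(17/5, 11/5, 13/4, 11, 10/3)
obs 5: x=1 → posterior Dirichlet(17/5, 16/5, 13/4, 11, 10/3)
obs 6: x=4 → posterior Dirichlet(17/5, 16/5, 13/4, 11, 13/3)
obs 7: x=3 → posterior Dirichlet(17/5, 16/5, 13/4, 12, 13/3)
obs 8: x=3 → posterior Dirichlet(17/5, 16/5, 13/4, 13, 13/3)
obs 9: x=4 → posterior Dirichlet(17/5, 16/5, 13/4, 13, 16/3)
obs 10: x=2 → posterior Dirichlet(17/5, 16/5, 17/4, 13, 16/3)
obs 11: x=2 → posterior Dirichlet(17/5, 16/5, 21/4, 13, 16/3)
obs 12: x=4 → posterior Dirichlet(17/5, 16/5, 21/4, 13, 19/3)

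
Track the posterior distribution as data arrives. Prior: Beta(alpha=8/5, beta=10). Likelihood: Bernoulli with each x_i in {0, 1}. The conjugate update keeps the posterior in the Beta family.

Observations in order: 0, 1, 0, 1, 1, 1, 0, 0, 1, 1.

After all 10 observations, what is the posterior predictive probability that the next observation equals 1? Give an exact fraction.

19/54

obs 1: x=0 → posterior Beta(8/5, 11)
obs 2: x=1 → posterior Beta(13/5, 11)
obs 3: x=0 → posterior Beta(13/5, 12)
obs 4: x=1 → posterior Beta(18/5, 12)
obs 5: x=1 → posterior Beta(23/5, 12)
obs 6: x=1 → posterior Beta(28/5, 12)
obs 7: x=0 → posterior Beta(28/5, 13)
obs 8: x=0 → posterior Beta(28/5, 14)
obs 9: x=1 → posterior Beta(33/5, 14)
obs 10: x=1 → posterior Beta(38/5, 14)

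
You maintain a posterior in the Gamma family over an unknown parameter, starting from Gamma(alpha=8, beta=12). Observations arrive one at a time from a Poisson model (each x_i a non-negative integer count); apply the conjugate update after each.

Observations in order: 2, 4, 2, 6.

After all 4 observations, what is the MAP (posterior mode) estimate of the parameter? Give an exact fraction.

obs 1: x=2 → posterior Gamma(10, 13)
obs 2: x=4 → posterior Gamma(14, 14)
obs 3: x=2 → posterior Gamma(16, 15)
obs 4: x=6 → posterior Gamma(22, 16)

21/16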